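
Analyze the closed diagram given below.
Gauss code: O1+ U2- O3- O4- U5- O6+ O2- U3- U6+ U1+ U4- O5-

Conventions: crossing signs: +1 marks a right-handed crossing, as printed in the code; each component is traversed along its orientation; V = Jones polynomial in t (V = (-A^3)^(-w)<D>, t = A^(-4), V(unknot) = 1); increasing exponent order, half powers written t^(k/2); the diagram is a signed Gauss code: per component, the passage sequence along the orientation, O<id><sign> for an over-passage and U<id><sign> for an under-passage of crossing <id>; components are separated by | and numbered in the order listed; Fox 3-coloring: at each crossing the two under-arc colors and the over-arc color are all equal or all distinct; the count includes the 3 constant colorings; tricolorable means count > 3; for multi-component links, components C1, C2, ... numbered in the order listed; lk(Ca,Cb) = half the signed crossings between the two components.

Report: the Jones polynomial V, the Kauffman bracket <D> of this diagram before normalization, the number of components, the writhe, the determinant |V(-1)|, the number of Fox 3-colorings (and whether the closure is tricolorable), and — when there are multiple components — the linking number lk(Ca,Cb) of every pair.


Jones polynomial: V(t) = -t^-4 + t^-3 + t^-1
<D> = A^-2 + A^6 - A^10; writhe -2
components 1, writhe -2 (6 crossings)
3-colorings: 9 of 3^6, det 3 — tricolorable
note: |V(-1)| = 3: so tricolorable, since 3 divides 3


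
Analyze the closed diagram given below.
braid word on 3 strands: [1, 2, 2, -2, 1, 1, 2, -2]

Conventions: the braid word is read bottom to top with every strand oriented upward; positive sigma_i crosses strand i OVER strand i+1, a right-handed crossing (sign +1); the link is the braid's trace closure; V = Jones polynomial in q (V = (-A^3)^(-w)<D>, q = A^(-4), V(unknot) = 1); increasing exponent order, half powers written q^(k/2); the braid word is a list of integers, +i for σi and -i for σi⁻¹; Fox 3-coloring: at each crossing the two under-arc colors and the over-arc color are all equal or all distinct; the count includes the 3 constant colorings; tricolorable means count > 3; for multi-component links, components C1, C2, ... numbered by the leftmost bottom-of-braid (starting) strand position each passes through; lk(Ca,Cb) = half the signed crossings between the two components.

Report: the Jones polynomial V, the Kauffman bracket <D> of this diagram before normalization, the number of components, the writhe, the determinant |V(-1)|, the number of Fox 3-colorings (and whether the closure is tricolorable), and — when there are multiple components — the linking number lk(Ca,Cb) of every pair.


Jones polynomial: V(q) = q + q^3 - q^4
<D> = -A^-4 + 1 + A^8; writhe +4
components 1, writhe +4 (8 crossings)
3-colorings: 9 of 3^8, det 3 — tricolorable
note: V spans 3 powers of q: at least 3 crossings in any diagram


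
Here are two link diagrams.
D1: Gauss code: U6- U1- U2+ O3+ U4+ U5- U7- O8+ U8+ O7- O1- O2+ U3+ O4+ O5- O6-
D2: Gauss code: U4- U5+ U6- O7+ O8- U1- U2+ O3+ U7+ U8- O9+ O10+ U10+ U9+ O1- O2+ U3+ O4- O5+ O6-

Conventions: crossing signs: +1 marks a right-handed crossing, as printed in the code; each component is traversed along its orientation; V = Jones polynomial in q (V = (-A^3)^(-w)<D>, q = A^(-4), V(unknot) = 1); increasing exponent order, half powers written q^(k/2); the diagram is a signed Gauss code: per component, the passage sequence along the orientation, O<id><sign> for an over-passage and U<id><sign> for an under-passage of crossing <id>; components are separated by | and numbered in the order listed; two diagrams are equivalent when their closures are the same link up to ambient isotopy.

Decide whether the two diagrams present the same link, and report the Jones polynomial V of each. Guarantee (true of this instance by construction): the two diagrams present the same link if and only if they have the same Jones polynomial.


equivalent: yes
V(D1) = 1  (w 0, c 8, <D> = 1)
V(D2) = 1  [10 crossings, <D> = A^6, w = +2]
key observation: all 2 diagrams share one V(q), hence one class


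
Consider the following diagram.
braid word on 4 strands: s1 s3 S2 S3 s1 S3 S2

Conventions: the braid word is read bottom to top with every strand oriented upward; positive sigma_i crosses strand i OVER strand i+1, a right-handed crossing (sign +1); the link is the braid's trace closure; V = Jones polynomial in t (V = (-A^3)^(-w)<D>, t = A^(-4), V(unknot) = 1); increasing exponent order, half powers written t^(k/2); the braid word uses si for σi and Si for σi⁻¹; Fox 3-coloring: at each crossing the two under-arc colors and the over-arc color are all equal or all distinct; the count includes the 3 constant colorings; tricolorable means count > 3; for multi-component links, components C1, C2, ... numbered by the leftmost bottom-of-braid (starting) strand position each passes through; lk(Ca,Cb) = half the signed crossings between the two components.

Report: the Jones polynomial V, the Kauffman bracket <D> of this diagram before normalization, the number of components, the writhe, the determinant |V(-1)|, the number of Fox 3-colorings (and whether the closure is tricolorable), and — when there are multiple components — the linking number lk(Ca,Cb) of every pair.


V(t) = t^-4 - t^-3 + t^-2 - 2t^-1 + 2 - t + t^2
bracket: -A^-11 + A^-7 - 2A^-3 + 2A - A^5 + A^9 - A^13, w = -1
1 component, writhe -1, over 7 crossings
det 9, colorings 9 of 3^7 — tricolorable
observation: w = -1 (over 7 crossings) is diagram-only; (-A^3)^(1) removes it from V


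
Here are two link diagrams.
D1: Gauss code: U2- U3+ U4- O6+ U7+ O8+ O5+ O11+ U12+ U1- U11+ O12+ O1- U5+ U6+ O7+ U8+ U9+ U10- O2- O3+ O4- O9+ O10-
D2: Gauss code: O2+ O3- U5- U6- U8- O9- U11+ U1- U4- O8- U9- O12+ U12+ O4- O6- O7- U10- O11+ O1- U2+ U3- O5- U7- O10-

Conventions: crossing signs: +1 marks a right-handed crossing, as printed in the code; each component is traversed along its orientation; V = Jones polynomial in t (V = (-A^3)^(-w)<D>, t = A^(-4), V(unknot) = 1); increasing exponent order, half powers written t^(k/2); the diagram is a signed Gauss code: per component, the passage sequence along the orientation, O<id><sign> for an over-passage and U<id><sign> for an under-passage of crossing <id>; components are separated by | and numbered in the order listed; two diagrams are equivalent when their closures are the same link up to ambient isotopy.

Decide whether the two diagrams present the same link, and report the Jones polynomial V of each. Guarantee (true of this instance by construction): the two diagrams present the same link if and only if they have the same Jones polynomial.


same link: no
V(D1) = t + t^3 - t^4  [12 crossings, <D> = -A^-4 + 1 + A^8, w = +4]
V(D2) = t^-8 - 2t^-7 + t^-6 - 2t^-5 + 2t^-4 + t^-2  (w -6, c 12, <D> = A^-10 + 2A^-2 - 2A^2 + A^6 - 2A^10 + A^14)
note: 2 classes among 2 diagrams; unequal V(t) rules out equality


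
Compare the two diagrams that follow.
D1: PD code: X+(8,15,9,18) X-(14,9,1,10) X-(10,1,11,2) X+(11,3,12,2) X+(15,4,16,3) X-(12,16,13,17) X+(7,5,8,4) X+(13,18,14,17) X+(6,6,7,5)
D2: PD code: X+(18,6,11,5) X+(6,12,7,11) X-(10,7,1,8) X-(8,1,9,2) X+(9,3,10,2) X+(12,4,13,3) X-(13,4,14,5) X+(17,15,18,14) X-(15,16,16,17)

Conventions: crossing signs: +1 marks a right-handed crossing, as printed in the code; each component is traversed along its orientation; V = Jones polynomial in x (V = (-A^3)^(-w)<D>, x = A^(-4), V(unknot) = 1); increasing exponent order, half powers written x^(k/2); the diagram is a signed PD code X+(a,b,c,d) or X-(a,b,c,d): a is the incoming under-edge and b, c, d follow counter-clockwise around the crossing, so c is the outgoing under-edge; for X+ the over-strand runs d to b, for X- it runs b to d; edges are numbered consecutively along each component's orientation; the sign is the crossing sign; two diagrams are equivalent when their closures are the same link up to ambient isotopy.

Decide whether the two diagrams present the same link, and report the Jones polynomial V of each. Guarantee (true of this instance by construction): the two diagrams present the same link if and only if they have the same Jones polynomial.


equivalent: yes
D1 (bracket A^-1 + A^7; 9 crossings at w = +3): V = -x^(1/2) - x^(5/2)
D2 (bracket A^-7 + A; 9 crossings at w = +1): V = -x^(1/2) - x^(5/2)
key observation: Reidemeister moves carry D1 (9 crossings) to D2 (9)


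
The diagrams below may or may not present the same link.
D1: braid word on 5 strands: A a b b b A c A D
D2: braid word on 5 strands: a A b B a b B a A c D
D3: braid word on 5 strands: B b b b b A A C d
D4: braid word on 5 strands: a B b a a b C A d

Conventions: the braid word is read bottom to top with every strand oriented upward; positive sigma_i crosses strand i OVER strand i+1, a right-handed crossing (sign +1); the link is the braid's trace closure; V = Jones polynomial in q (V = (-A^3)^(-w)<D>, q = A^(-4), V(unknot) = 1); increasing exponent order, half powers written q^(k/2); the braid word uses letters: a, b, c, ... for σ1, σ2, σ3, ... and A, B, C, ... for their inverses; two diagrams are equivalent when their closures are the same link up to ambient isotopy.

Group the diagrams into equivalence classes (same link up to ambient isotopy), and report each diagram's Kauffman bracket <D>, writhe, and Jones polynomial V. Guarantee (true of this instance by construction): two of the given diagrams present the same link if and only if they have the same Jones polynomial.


grouping into links: {D1, D3} | {D2} | {D4}
V(D1) = -q^(-3/2) - 2q^(1/2) + q^(3/2) - q^(5/2) + q^(7/2)  (w +1, c 9, <D> = -A^-11 + A^-7 - A^-3 + 2A + A^9)
V(D2) = -q^(-1/2) - q^(1/2)  (w +1, c 11, <D> = A + A^5)
D3 (bracket -A^-11 + A^-7 - A^-3 + 2A + A^9; 9 crossings at w = +1): V = -q^(-3/2) - 2q^(1/2) + q^(3/2) - q^(5/2) + q^(7/2)
D4 (bracket A^-1 + A^7; 9 crossings at w = +3): V = -q^(1/2) - q^(5/2)
key observation: V(q) takes 3 values over 4 diagrams, fixing the grouping


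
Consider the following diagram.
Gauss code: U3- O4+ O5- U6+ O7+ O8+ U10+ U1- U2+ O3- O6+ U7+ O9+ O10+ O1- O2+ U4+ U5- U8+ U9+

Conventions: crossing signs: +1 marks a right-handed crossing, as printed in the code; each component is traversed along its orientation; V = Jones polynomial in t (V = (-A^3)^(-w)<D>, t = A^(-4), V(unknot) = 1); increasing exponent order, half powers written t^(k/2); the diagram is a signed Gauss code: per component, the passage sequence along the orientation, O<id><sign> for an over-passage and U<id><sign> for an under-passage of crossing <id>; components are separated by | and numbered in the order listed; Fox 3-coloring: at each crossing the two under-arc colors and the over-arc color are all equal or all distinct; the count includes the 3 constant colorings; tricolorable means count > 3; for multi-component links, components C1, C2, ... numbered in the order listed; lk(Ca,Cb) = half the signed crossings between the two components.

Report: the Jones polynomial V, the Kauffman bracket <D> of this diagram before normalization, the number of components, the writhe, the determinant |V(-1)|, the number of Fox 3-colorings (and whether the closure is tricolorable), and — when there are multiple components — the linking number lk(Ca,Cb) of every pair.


V(t) = t + t^3 - t^4
bracket: -A^-4 + 1 + A^8, w = +4
1 component, writhe +4, over 10 crossings
det 3, colorings 9 of 3^10 — tricolorable
observation: det 3 = |V(-1)|; divisible by 3, so tricolorable


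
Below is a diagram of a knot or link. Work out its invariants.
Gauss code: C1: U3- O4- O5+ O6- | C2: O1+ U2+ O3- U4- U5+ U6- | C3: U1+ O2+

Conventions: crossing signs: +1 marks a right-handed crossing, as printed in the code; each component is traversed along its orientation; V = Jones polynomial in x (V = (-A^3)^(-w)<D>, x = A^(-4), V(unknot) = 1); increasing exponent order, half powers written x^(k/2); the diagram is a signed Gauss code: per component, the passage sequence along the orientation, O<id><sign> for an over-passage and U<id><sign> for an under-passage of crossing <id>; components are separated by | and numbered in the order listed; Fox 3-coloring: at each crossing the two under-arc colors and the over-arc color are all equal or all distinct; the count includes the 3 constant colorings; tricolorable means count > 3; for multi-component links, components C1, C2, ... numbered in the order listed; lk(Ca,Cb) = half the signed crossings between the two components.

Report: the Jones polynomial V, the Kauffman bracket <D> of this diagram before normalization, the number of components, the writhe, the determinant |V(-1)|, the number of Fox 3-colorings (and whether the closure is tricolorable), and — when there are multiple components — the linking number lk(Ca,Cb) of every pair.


V(x) = x^-2 + 2 + x^2
bracket: A^-8 + 2 + A^8, w = 0
3 components, writhe 0, over 6 crossings
lk(C1,C2) = -1
linking number lk(C1,C3) = 0
lk(C2,C3): +1
det 4, colorings 3 of 3^6 — not tricolorable
observation: span 4 respects span(V) <= c + mu - 1 = 8 for this 3-component diagram


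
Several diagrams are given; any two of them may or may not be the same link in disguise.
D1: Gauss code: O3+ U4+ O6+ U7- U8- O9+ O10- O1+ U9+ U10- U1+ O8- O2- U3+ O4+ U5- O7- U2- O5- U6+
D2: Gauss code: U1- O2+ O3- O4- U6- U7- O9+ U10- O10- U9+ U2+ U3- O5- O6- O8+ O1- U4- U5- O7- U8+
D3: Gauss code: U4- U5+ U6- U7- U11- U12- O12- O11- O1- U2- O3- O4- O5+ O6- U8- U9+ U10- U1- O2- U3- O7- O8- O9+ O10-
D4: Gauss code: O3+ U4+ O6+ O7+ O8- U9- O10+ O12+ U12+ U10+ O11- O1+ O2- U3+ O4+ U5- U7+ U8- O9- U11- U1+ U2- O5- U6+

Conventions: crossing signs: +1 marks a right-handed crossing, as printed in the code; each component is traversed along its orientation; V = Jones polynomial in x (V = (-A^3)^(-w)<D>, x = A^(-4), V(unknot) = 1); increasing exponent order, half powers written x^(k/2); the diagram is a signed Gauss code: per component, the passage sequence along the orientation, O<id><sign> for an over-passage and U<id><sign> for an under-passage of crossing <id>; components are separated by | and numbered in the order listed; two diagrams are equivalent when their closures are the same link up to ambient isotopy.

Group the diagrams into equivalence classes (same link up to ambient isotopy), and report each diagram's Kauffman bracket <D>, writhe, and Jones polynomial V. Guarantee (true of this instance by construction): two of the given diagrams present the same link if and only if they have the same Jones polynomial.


classes: {D1, D4} | {D2} | {D3}
V(D1) = -x^-3 + 2x^-2 - 2x^-1 + 3 - 2x + 2x^2 - x^3  [10 crossings, <D> = -A^-12 + 2A^-8 - 2A^-4 + 3 - 2A^4 + 2A^8 - A^12, w = 0]
V(D2) = -x^-4 + x^-3 + x^-1  (w -4, c 10, <D> = A^-8 + 1 - A^4)
V(D3) = -x^-7 + x^-6 - x^-5 + x^-4 + x^-2  [12 crossings, <D> = A^-16 + A^-8 - A^-4 + 1 - A^4, w = -8]
V(D4) = -x^-3 + 2x^-2 - 2x^-1 + 3 - 2x + 2x^2 - x^3  (w +2, c 12, <D> = -A^-6 + 2A^-2 - 2A^2 + 3A^6 - 2A^10 + 2A^14 - A^18)
note: 3 classes among 4 diagrams; unequal V(x) rules out equality


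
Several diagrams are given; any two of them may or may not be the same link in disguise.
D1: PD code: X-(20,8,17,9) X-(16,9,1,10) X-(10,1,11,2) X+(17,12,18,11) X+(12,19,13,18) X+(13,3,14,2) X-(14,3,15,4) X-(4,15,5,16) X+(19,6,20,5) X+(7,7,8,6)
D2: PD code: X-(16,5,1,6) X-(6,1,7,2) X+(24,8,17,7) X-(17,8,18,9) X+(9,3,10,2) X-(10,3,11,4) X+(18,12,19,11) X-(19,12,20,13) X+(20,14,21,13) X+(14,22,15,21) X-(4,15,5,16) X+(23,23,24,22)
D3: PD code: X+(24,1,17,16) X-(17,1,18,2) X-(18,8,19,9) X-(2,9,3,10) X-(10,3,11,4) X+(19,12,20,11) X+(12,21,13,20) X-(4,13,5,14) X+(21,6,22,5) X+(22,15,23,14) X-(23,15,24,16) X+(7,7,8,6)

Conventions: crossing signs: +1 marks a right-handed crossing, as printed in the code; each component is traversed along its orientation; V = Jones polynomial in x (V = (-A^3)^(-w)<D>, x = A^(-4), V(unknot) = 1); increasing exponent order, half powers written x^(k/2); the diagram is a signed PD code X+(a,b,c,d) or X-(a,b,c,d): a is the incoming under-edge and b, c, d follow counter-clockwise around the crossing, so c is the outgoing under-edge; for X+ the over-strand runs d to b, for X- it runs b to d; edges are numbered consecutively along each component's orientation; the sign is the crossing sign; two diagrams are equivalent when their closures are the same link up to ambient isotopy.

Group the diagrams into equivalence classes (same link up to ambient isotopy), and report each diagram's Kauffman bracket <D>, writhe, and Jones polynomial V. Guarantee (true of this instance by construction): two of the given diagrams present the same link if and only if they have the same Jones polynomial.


equivalence classes: {D1, D2, D3}
D1 (bracket -A^-6 - 2A^2 + A^6 - A^10 + A^14; 10 crossings at w = 0): V = x^(-7/2) - x^(-5/2) + x^(-3/2) - 2x^(-1/2) - x^(3/2)
V(D2) = x^(-7/2) - x^(-5/2) + x^(-3/2) - 2x^(-1/2) - x^(3/2)  [12 crossings, <D> = -A^-6 - 2A^2 + A^6 - A^10 + A^14, w = 0]
V(D3) = x^(-7/2) - x^(-5/2) + x^(-3/2) - 2x^(-1/2) - x^(3/2)  [12 crossings, <D> = -A^-6 - 2A^2 + A^6 - A^10 + A^14, w = 0]
key observation: all 3 diagrams share one V(x), hence one class


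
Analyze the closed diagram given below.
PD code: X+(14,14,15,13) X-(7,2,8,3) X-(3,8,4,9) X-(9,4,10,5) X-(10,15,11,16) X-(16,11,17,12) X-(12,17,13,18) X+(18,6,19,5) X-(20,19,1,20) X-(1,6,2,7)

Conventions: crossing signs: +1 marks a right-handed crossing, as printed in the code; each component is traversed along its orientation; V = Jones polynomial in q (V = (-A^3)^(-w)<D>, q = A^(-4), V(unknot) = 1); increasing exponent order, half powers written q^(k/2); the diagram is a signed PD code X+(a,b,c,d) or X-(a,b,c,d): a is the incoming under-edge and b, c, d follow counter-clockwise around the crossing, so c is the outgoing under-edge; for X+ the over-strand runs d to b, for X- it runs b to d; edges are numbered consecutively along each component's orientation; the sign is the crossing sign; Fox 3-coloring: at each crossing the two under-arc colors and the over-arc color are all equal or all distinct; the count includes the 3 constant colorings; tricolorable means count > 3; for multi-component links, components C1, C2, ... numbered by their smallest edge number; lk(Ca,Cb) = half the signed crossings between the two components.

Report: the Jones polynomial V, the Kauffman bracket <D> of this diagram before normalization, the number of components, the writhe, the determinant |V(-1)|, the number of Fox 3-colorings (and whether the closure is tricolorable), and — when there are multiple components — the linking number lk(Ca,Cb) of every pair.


V(q) = q^-8 - 2q^-7 + q^-6 - 2q^-5 + 2q^-4 + q^-2
bracket: A^-10 + 2A^-2 - 2A^2 + A^6 - 2A^10 + A^14, w = -6
1 component, writhe -6, over 10 crossings
det 9, colorings 27 of 3^10 — tricolorable
observation: w = -6 (over 10 crossings) is diagram-only; (-A^3)^(6) removes it from V


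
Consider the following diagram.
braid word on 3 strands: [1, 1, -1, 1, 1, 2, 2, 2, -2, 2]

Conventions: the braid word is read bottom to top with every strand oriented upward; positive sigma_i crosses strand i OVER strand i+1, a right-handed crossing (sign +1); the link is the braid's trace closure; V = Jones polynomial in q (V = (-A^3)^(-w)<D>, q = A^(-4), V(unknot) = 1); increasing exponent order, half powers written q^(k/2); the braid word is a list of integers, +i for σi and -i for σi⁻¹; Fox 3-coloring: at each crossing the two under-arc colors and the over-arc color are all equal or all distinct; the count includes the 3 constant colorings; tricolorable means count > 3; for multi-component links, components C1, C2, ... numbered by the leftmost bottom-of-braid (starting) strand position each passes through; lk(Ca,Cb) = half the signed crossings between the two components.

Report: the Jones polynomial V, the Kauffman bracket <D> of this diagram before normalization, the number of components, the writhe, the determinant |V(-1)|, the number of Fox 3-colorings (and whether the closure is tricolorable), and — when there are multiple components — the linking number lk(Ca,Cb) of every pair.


V = q^2 + 2q^4 - 2q^5 + q^6 - 2q^7 + q^8
<D> = A^-14 - 2A^-10 + A^-6 - 2A^-2 + 2A^2 + A^10 (w = +6)
1 component over 10 crossings, w = +6
27 Fox colorings among 3^10, |V(-1)| = 9: tricolorable
why: V spans 6 powers of q: at least 6 crossings in any diagram


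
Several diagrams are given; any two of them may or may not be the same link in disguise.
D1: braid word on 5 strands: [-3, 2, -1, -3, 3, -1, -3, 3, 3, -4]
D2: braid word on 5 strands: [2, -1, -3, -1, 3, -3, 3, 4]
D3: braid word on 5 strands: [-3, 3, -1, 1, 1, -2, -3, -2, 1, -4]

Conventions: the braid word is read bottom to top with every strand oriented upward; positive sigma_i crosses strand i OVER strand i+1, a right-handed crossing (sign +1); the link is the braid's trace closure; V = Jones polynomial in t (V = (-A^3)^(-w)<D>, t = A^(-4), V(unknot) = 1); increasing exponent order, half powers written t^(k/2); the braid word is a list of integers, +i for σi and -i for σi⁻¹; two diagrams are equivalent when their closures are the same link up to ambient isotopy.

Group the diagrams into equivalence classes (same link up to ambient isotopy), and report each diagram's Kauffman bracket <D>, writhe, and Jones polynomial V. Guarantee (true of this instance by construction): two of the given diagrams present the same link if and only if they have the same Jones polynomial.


classes: {D1, D2} | {D3}
V(D1) = t^-3 + t^-2 + t^-1 + 1  [10 crossings, <D> = A^-6 + A^-2 + A^2 + A^6, w = -2]
V(D2) = t^-3 + t^-2 + t^-1 + 1  [8 crossings, <D> = 1 + A^4 + A^8 + A^12, w = 0]
V(D3) = t^-2 + 2 + t^2  (w -2, c 10, <D> = A^-14 + 2A^-6 + A^2)
insight: 2 values of V(t) split the 3 diagrams


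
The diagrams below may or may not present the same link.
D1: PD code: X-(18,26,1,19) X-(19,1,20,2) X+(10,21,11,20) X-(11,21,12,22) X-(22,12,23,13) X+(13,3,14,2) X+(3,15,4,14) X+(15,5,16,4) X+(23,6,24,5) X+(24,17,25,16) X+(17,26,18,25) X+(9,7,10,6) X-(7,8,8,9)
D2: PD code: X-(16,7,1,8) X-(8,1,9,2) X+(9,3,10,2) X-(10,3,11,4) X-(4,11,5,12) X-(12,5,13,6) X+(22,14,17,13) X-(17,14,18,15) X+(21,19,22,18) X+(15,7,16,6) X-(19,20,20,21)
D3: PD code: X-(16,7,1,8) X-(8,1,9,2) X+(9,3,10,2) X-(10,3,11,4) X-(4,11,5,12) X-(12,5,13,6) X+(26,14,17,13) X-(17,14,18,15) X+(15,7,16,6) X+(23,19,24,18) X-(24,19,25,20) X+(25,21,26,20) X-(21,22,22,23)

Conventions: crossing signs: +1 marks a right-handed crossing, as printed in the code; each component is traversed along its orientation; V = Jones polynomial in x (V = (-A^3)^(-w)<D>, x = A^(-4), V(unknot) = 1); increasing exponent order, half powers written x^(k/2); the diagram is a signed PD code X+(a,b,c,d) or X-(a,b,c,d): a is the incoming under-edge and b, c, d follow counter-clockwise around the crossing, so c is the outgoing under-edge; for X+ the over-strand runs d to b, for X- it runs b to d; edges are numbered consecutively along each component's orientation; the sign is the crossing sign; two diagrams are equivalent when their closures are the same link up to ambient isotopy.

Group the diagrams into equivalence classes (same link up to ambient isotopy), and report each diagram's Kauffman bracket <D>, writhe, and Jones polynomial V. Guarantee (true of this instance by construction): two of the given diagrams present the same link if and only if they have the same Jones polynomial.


classes: {D1} | {D2, D3}
V(D1) = -x^(1/2) - x^(3/2) - x^(5/2) + x^(9/2)  [13 crossings, <D> = -A^-9 + A^-1 + A^3 + A^7, w = +3]
D2 (bracket A^-7 + A^-3 + A - A^9; 11 crossings at w = -3): V = x^(-9/2) - x^(-5/2) - x^(-3/2) - x^(-1/2)
D3 (bracket A^-7 + A^-3 + A - A^9; 13 crossings at w = -3): V = x^(-9/2) - x^(-5/2) - x^(-3/2) - x^(-1/2)
note: V(x) takes 2 values over 3 diagrams, fixing the grouping


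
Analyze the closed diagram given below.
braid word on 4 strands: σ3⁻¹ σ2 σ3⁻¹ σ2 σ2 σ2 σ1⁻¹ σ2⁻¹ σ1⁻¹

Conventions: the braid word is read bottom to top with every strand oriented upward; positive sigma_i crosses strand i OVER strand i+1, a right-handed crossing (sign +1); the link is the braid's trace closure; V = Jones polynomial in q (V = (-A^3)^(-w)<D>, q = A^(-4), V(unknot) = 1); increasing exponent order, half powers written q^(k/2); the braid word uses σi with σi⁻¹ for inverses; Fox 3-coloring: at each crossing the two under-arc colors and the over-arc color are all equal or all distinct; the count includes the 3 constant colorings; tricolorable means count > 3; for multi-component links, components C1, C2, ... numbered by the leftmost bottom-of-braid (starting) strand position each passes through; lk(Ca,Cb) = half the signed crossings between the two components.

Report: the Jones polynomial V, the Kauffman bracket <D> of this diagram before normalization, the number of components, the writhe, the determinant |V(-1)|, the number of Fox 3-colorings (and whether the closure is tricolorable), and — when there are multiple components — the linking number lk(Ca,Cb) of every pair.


V = q^-2 - q^-1 + 1 - q + q^2
<D> = -A^-11 + A^-7 - A^-3 + A - A^5 (w = -1)
1 component over 9 crossings, w = -1
3 Fox colorings among 3^9, |V(-1)| = 5: not tricolorable
why: V is palindromic (span 4, det 5): q -> 1/q fixes it; necessary, not sufficient, for amphichirality


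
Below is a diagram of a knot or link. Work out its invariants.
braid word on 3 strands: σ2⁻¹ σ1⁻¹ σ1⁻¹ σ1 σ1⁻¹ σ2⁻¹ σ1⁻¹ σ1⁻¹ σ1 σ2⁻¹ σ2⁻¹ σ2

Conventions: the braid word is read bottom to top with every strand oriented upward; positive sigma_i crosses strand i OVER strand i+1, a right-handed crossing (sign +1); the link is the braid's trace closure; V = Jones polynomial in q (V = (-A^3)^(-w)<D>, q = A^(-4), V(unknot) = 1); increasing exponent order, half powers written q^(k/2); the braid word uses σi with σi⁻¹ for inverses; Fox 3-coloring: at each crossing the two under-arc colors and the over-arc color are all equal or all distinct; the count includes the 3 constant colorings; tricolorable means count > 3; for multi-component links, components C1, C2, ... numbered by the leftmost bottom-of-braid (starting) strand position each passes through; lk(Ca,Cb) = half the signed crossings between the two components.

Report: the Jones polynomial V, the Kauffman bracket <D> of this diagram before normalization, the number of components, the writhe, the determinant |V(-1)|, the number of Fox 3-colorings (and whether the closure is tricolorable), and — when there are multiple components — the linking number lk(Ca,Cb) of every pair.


V(q) = -q^-7 + q^-6 - q^-5 + q^-4 + q^-2
bracket: A^-10 + A^-2 - A^2 + A^6 - A^10, w = -6
1 component, writhe -6, over 12 crossings
det 5, colorings 3 of 3^12 — not tricolorable
observation: w = -6 shifts under R1 moves; the (-A^3)^(6) factor cancels that in V


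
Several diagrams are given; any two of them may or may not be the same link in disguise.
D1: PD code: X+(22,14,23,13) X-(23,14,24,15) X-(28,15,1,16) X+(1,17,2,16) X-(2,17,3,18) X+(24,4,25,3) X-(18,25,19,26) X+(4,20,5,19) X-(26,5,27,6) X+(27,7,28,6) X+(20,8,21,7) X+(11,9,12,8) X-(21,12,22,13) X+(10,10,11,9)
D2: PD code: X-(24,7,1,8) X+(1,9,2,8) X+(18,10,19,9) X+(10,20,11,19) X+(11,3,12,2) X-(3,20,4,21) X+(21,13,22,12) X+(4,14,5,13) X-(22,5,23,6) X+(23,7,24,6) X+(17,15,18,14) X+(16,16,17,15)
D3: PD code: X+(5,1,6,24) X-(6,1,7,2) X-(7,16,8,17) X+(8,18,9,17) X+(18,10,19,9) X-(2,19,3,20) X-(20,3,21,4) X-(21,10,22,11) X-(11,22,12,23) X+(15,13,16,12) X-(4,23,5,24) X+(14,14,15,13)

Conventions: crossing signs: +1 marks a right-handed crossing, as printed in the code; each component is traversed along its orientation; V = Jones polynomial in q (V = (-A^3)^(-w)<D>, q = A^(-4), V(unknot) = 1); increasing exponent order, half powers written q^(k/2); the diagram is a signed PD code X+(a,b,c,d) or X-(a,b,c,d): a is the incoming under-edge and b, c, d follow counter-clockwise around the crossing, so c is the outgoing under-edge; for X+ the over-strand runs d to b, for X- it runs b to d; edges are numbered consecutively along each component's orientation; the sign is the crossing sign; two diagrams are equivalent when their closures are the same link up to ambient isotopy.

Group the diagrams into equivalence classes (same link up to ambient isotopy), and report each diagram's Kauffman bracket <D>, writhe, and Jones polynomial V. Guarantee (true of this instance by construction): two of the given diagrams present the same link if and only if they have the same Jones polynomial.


grouping into links: {D1} | {D2} | {D3}
V(D1) = q^-2 - q^-1 + 1 - q + q^2  (w +2, c 14, <D> = A^-2 - A^2 + A^6 - A^10 + A^14)
D2 (bracket -A^-6 + A^-2 - A^2 + 2A^6 - A^10 + A^14; 12 crossings at w = +6): V = q - q^2 + 2q^3 - q^4 + q^5 - q^6
V(D3) = -q^-6 + q^-5 - q^-4 + 2q^-3 - q^-2 + q^-1  [12 crossings, <D> = A^-2 - A^2 + 2A^6 - A^10 + A^14 - A^18, w = -2]
why: comparing 3 Jones polynomials yields 3 groups


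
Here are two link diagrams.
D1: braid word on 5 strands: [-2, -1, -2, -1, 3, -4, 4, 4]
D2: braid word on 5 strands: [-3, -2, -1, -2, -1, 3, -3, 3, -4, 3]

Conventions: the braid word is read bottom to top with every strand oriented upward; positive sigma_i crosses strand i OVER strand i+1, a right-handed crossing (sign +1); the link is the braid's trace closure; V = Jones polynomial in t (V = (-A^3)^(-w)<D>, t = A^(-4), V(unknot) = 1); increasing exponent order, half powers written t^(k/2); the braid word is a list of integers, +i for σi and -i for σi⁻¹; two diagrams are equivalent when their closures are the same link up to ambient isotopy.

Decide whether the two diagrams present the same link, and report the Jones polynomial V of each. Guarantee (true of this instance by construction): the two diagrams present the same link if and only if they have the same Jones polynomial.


equivalent: yes
D1 (bracket A^-2 + A^6 - A^10; 8 crossings at w = -2): V = -t^-4 + t^-3 + t^-1
V(D2) = -t^-4 + t^-3 + t^-1  (w -4, c 10, <D> = A^-8 + 1 - A^4)
key observation: all 2 diagrams share one V(t), hence one class


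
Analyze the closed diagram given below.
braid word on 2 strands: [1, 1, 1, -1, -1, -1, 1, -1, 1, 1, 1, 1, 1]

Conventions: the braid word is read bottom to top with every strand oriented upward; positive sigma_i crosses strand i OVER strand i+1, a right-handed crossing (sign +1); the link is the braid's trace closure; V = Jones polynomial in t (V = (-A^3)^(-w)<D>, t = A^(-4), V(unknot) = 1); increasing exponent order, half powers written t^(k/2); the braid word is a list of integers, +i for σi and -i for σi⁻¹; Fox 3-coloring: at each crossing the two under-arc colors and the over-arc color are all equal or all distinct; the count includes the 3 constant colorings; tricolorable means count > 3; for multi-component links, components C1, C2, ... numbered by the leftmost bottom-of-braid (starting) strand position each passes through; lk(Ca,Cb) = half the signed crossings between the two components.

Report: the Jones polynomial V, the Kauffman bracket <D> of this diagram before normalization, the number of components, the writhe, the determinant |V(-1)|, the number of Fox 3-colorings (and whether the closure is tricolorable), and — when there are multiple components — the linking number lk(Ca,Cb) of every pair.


V(t) = t^2 + t^4 - t^5 + t^6 - t^7
bracket: A^-13 - A^-9 + A^-5 - A^-1 - A^7, w = +5
1 component, writhe +5, over 13 crossings
det 5, colorings 3 of 3^13 — not tricolorable
observation: |V(-1)| = 5: so not tricolorable, since 3 does not divide 5


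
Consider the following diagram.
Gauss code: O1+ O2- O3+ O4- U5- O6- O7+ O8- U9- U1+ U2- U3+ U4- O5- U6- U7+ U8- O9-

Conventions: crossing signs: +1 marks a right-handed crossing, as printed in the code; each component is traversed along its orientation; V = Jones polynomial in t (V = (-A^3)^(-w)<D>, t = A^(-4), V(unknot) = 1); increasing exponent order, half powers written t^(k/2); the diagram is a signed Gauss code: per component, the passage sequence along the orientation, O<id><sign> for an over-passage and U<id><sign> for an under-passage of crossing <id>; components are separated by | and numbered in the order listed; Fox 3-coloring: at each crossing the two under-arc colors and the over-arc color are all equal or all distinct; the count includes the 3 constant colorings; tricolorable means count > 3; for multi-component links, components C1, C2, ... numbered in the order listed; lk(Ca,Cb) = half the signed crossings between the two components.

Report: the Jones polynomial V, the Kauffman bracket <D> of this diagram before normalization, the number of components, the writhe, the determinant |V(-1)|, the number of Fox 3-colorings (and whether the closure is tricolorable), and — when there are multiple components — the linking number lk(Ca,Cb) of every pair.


Jones polynomial: V(t) = -t^-4 + t^-3 + t^-1
<D> = -A^-5 - A^3 + A^7; writhe -3
components 1, writhe -3 (9 crossings)
3-colorings: 9 of 3^9, det 3 — tricolorable
note: the span of V is 3, forcing >= 3 crossings in any diagram


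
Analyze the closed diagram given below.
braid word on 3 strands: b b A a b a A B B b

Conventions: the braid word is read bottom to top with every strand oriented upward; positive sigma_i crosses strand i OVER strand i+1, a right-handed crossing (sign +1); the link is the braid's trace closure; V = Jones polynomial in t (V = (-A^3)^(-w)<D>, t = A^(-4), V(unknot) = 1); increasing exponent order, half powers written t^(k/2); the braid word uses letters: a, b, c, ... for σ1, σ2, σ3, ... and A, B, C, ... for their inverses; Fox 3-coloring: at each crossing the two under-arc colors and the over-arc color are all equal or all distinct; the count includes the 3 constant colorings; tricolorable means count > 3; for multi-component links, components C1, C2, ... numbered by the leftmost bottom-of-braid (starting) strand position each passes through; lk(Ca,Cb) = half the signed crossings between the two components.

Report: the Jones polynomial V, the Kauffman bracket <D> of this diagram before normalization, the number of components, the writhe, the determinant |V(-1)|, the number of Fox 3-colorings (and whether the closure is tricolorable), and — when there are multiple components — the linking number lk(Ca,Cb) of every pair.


V(t) = 1 + t + t^2 + t^3
bracket: A^-6 + A^-2 + A^2 + A^6, w = +2
3 components, writhe +2, over 10 crossings
lk(C1,C2) = 0
linking number lk(C1,C3) = 0
lk(C2,C3): +1
det 0, colorings 9 of 3^10 — tricolorable
observation: |V(-1)| = 0: so tricolorable, since 3 divides 0


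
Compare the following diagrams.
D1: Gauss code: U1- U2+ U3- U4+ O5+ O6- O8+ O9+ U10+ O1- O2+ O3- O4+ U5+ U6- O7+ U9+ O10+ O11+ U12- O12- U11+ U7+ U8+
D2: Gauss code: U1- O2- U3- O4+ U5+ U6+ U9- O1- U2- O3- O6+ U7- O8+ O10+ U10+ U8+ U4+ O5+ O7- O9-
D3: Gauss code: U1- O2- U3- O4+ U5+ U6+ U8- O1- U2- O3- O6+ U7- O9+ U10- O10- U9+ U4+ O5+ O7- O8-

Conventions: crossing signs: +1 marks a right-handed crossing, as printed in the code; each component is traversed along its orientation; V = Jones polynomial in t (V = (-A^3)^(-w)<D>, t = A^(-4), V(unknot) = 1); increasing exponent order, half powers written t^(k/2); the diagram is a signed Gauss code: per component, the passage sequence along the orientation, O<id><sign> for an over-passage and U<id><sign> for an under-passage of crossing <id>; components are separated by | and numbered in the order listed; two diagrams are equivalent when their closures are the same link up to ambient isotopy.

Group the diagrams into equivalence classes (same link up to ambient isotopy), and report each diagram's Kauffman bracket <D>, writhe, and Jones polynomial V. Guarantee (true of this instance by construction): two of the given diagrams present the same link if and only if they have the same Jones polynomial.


classes: {D1} | {D2, D3}
V(D1) = t + t^3 - t^4  [12 crossings, <D> = -A^-4 + 1 + A^8, w = +4]
D2 (bracket A^-4 - 1 + 2A^4 - 2A^8 + 2A^12 - 2A^16 + A^20; 10 crossings at w = 0): V = t^-5 - 2t^-4 + 2t^-3 - 2t^-2 + 2t^-1 - 1 + t
V(D3) = t^-5 - 2t^-4 + 2t^-3 - 2t^-2 + 2t^-1 - 1 + t  (w -2, c 10, <D> = A^-10 - A^-6 + 2A^-2 - 2A^2 + 2A^6 - 2A^10 + A^14)
insight: 2 classes among 3 diagrams; unequal V(t) rules out equality


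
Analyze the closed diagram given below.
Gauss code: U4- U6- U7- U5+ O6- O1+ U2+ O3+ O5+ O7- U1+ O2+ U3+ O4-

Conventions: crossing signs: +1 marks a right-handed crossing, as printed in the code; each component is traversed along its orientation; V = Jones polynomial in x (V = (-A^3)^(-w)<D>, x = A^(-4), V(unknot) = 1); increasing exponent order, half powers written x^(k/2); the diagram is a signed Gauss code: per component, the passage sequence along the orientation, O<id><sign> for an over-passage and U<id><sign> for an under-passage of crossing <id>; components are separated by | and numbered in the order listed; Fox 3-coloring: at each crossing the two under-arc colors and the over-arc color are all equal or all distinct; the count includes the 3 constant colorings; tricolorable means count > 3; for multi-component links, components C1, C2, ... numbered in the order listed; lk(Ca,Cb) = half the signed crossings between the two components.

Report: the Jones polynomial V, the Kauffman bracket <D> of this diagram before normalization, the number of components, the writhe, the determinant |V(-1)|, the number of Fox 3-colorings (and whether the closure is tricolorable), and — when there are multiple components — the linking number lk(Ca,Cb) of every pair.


V(x) = x + x^3 - x^4
bracket: A^-13 - A^-9 - A^-1, w = +1
1 component, writhe +1, over 7 crossings
det 3, colorings 9 of 3^7 — tricolorable
observation: V spans 3 powers of x: at least 3 crossings in any diagram


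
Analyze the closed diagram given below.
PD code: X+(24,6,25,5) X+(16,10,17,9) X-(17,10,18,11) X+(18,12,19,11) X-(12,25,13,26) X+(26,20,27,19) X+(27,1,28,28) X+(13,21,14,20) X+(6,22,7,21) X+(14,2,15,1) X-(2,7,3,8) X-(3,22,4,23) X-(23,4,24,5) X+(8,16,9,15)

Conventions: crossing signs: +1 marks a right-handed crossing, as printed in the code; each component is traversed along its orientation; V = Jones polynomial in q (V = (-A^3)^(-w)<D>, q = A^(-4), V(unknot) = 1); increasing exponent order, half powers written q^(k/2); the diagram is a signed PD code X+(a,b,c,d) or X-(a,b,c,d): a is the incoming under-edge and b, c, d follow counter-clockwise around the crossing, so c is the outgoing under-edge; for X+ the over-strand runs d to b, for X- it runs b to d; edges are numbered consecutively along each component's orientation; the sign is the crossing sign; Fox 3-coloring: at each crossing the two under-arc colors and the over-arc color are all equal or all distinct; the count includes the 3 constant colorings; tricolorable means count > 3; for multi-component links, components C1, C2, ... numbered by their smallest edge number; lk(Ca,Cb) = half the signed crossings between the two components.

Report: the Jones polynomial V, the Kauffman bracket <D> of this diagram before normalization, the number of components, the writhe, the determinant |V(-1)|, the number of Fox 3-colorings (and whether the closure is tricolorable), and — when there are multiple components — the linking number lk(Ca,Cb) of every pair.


V = q + q^3 - q^4
<D> = -A^-4 + 1 + A^8 (w = +4)
1 component over 14 crossings, w = +4
9 Fox colorings among 3^14, |V(-1)| = 3: tricolorable
why: the span of V is 3, forcing >= 3 crossings in any diagram


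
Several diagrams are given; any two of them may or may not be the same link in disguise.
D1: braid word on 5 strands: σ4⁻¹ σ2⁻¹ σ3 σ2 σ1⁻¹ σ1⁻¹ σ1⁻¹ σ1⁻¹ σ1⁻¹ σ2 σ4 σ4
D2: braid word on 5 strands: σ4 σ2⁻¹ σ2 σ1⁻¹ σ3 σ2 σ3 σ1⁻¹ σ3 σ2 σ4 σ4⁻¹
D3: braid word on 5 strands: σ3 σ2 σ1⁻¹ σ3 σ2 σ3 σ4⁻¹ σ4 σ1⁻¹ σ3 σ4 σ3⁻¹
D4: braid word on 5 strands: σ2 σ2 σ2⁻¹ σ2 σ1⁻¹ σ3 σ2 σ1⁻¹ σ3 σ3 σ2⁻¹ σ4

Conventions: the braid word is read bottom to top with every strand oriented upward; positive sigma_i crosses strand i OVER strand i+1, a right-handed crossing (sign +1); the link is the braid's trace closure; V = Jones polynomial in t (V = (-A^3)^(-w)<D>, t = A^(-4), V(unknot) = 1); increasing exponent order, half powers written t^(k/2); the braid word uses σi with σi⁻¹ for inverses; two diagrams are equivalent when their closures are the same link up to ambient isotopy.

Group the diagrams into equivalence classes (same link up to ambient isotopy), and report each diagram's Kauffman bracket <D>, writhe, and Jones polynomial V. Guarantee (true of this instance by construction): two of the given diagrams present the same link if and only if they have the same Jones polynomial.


equivalence classes: {D1} | {D2, D3, D4}
D1 (bracket A^2 + A^10 - A^14 + A^18 - A^22; 12 crossings at w = -2): V = -t^-7 + t^-6 - t^-5 + t^-4 + t^-2
V(D2) = t^-1 - 1 + 2t - 2t^2 + 2t^3 - 2t^4 + t^5  (w +4, c 12, <D> = A^-8 - 2A^-4 + 2 - 2A^4 + 2A^8 - A^12 + A^16)
V(D3) = t^-1 - 1 + 2t - 2t^2 + 2t^3 - 2t^4 + t^5  (w +4, c 12, <D> = A^-8 - 2A^-4 + 2 - 2A^4 + 2A^8 - A^12 + A^16)
V(D4) = t^-1 - 1 + 2t - 2t^2 + 2t^3 - 2t^4 + t^5  [12 crossings, <D> = A^-8 - 2A^-4 + 2 - 2A^4 + 2A^8 - A^12 + A^16, w = +4]
key observation: V(t) takes 2 values over 4 diagrams, fixing the grouping
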